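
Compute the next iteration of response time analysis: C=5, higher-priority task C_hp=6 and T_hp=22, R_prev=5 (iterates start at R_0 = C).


R_next = C + ceil(R_prev / T_hp) * C_hp
ceil(5 / 22) = ceil(0.2273) = 1
Interference = 1 * 6 = 6
R_next = 5 + 6 = 11

11


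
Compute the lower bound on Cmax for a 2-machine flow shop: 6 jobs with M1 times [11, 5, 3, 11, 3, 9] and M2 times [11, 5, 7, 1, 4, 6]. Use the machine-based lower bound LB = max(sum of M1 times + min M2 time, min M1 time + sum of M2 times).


LB1 = sum(M1 times) + min(M2 times) = 42 + 1 = 43
LB2 = min(M1 times) + sum(M2 times) = 3 + 34 = 37
Lower bound = max(LB1, LB2) = max(43, 37) = 43

43


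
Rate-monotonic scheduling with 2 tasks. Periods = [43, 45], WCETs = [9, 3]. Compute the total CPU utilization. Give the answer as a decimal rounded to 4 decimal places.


Compute individual utilizations (exact fractions):
  Task 1: C/T = 9/43 (approx. 0.2093)
  Task 2: C/T = 3/45 = 1/15 (approx. 0.0667)
Total utilization U = 9/43 + 1/15 = 178/645
Rounded to 4 decimal places: U = 0.2760
RM (Liu & Layland) bound for 2 tasks = 0.828427; compare with U = 178/645 (approx. 0.275969)
U <= bound, so schedulable by RM sufficient condition.

0.2760


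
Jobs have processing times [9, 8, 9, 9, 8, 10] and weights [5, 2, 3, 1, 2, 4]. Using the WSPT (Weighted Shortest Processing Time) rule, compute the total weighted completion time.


Compute p/w ratios and sort ascending (WSPT): [(9, 5), (10, 4), (9, 3), (8, 2), (8, 2), (9, 1)]
Compute weighted completion times:
  Job (p=9,w=5): C=9, w*C=5*9=45
  Job (p=10,w=4): C=19, w*C=4*19=76
  Job (p=9,w=3): C=28, w*C=3*28=84
  Job (p=8,w=2): C=36, w*C=2*36=72
  Job (p=8,w=2): C=44, w*C=2*44=88
  Job (p=9,w=1): C=53, w*C=1*53=53
Total weighted completion time = 418

418


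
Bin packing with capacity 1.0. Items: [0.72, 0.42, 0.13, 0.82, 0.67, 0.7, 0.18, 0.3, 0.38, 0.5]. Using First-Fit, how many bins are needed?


Place items sequentially using First-Fit:
  Item 0.72 -> new Bin 1
  Item 0.42 -> new Bin 2
  Item 0.13 -> Bin 1 (now 0.85)
  Item 0.82 -> new Bin 3
  Item 0.67 -> new Bin 4
  Item 0.7 -> new Bin 5
  Item 0.18 -> Bin 2 (now 0.6)
  Item 0.3 -> Bin 2 (now 0.9)
  Item 0.38 -> new Bin 6
  Item 0.5 -> Bin 6 (now 0.88)
Total bins used = 6

6


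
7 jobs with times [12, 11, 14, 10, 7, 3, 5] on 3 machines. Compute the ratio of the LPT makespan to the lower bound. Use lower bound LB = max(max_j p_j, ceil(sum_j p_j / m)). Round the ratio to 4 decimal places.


LPT order: [14, 12, 11, 10, 7, 5, 3]
Machine loads after assignment: [22, 19, 21]
LPT makespan = 22
Lower bound = max(max_job, ceil(total/3)) = max(14, 21) = 21
Ratio = 22 / 21 = 1.0476

1.0476


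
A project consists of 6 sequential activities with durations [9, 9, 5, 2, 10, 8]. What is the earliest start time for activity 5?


Activity 5 starts after activities 1 through 4 complete.
Predecessor durations: [9, 9, 5, 2]
ES = 9 + 9 + 5 + 2 = 25

25


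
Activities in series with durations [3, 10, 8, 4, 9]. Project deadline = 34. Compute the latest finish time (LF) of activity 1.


LF(activity 1) = deadline - sum of successor durations
Successors: activities 2 through 5 with durations [10, 8, 4, 9]
Sum of successor durations = 31
LF = 34 - 31 = 3

3


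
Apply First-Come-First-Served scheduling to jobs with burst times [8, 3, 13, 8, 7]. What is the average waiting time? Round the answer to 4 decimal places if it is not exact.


FCFS order (as given): [8, 3, 13, 8, 7]
Waiting times:
  Job 1: wait = 0
  Job 2: wait = 8
  Job 3: wait = 11
  Job 4: wait = 24
  Job 5: wait = 32
Sum of waiting times = 75
Average waiting time = 75/5 = 15.0

15.0


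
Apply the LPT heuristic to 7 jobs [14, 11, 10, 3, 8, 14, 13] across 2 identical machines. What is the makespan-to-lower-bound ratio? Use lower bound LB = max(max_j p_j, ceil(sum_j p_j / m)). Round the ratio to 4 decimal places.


LPT order: [14, 14, 13, 11, 10, 8, 3]
Machine loads after assignment: [38, 35]
LPT makespan = 38
Lower bound = max(max_job, ceil(total/2)) = max(14, 37) = 37
Ratio = 38 / 37 = 1.027

1.027


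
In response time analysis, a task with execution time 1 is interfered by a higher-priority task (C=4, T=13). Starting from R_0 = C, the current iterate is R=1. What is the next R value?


R_next = C + ceil(R_prev / T_hp) * C_hp
ceil(1 / 13) = ceil(0.0769) = 1
Interference = 1 * 4 = 4
R_next = 1 + 4 = 5

5


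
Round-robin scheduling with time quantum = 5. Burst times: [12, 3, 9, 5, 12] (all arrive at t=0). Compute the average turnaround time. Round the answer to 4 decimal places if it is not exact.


Time quantum = 5
Execution trace:
  J1 runs 5 units, time = 5
  J2 runs 3 units, time = 8
  J3 runs 5 units, time = 13
  J4 runs 5 units, time = 18
  J5 runs 5 units, time = 23
  J1 runs 5 units, time = 28
  J3 runs 4 units, time = 32
  J5 runs 5 units, time = 37
  J1 runs 2 units, time = 39
  J5 runs 2 units, time = 41
Finish times: [39, 8, 32, 18, 41]
Average turnaround = 138/5 = 27.6

27.6


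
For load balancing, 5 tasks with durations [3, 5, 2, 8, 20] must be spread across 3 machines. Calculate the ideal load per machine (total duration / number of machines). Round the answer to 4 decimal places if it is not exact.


Total processing time = 3 + 5 + 2 + 8 + 20 = 38
Number of machines = 3
Ideal balanced load = 38 / 3 = 12.6667

12.6667


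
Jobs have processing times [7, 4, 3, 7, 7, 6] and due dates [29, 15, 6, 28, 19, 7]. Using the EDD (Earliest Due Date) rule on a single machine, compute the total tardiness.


Sort by due date (EDD order): [(3, 6), (6, 7), (4, 15), (7, 19), (7, 28), (7, 29)]
Compute completion times and tardiness:
  Job 1: p=3, d=6, C=3, tardiness=max(0,3-6)=0
  Job 2: p=6, d=7, C=9, tardiness=max(0,9-7)=2
  Job 3: p=4, d=15, C=13, tardiness=max(0,13-15)=0
  Job 4: p=7, d=19, C=20, tardiness=max(0,20-19)=1
  Job 5: p=7, d=28, C=27, tardiness=max(0,27-28)=0
  Job 6: p=7, d=29, C=34, tardiness=max(0,34-29)=5
Total tardiness = 8

8


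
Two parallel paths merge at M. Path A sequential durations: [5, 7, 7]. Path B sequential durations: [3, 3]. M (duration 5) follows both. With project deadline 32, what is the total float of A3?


Forward pass: ES(A3) = sum of predecessors on chain A = 12
EF = ES + duration = 12 + 7 = 19
Backward pass: LF(M) = deadline = 32; LS(M) = 32 - 5 = 27
LF(A3) = LS(M) - sum(successors on chain A) = 27 - 0 = 27
LS = LF - duration = 27 - 7 = 20
Total float = LS - ES = 20 - 12 = 8

8


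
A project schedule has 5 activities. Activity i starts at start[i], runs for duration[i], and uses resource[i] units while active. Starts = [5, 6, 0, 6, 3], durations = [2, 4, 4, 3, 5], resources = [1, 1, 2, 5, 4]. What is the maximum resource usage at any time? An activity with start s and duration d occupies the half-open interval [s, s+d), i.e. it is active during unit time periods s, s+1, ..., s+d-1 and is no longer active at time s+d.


Each activity i is active on [start_i, start_i + duration_i).
Compute total resource usage per time slot:
  t=0: active resources = [2], total = 2
  t=1: active resources = [2], total = 2
  t=2: active resources = [2], total = 2
  t=3: active resources = [2, 4], total = 6
  t=4: active resources = [4], total = 4
  t=5: active resources = [1, 4], total = 5
  t=6: active resources = [1, 1, 5, 4], total = 11
  t=7: active resources = [1, 5, 4], total = 10
  t=8: active resources = [1, 5], total = 6
  t=9: active resources = [1], total = 1
Peak resource demand = 11

11


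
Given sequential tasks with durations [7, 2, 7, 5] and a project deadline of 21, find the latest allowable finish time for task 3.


LF(activity 3) = deadline - sum of successor durations
Successors: activities 4 through 4 with durations [5]
Sum of successor durations = 5
LF = 21 - 5 = 16

16


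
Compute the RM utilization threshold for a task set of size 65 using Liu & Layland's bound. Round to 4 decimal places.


Compute 2^(1/65) = 1.0107208638
Subtract 1: 1.0107208638 - 1 = 0.0107208638
Multiply by n: 65 * 0.0107208638 = 0.6968561470
Round to 4 dp: 0.6969

0.6969


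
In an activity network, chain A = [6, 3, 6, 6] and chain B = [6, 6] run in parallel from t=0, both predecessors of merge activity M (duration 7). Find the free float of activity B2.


ES(B2) = sum of predecessors on chain B = 6
EF(B2) = ES + duration = 6 + 6 = 12
Successor of B2 is M. ES(M) = max(sum(A), sum(B)) = max(21, 12) = 21
Free float = ES(successor) - EF(current) = 21 - 12 = 9

9


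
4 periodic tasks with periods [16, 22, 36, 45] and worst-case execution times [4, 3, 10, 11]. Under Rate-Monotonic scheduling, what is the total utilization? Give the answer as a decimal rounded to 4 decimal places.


Compute individual utilizations (exact fractions):
  Task 1: C/T = 4/16 = 1/4 (approx. 0.25)
  Task 2: C/T = 3/22 (approx. 0.1364)
  Task 3: C/T = 10/36 = 5/18 (approx. 0.2778)
  Task 4: C/T = 11/45 (approx. 0.2444)
Total utilization U = 1/4 + 3/22 + 5/18 + 11/45 = 1799/1980
Rounded to 4 decimal places: U = 0.9086
RM (Liu & Layland) bound for 4 tasks = 0.756828; compare with U = 1799/1980 (approx. 0.908586)
bound < U <= 1, so the RM sufficient condition is not met (inconclusive; an exact test such as response-time analysis is needed).

0.9086


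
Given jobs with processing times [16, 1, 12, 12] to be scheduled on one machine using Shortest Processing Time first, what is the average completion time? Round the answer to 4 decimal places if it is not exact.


Sort jobs by processing time (SPT order): [1, 12, 12, 16]
Compute completion times sequentially:
  Job 1: processing = 1, completes at 1
  Job 2: processing = 12, completes at 13
  Job 3: processing = 12, completes at 25
  Job 4: processing = 16, completes at 41
Sum of completion times = 80
Average completion time = 80/4 = 20.0

20.0


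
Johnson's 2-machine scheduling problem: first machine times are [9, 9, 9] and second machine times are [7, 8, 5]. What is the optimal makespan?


Apply Johnson's rule:
  Group 1 (a <= b): []
  Group 2 (a > b): [(2, 9, 8), (1, 9, 7), (3, 9, 5)]
Optimal job order: [2, 1, 3]
Schedule:
  Job 2: M1 done at 9, M2 done at 17
  Job 1: M1 done at 18, M2 done at 25
  Job 3: M1 done at 27, M2 done at 32
Makespan = 32

32


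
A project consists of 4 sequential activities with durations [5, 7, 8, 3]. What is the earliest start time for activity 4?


Activity 4 starts after activities 1 through 3 complete.
Predecessor durations: [5, 7, 8]
ES = 5 + 7 + 8 = 20

20


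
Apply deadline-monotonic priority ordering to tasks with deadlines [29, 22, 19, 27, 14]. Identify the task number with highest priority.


Sort tasks by relative deadline (ascending):
  Task 5: deadline = 14
  Task 3: deadline = 19
  Task 2: deadline = 22
  Task 4: deadline = 27
  Task 1: deadline = 29
Priority order (highest first): [5, 3, 2, 4, 1]
Highest priority task = 5

5


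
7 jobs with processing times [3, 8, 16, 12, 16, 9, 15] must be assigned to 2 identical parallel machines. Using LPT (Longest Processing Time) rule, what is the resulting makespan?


Sort jobs in decreasing order (LPT): [16, 16, 15, 12, 9, 8, 3]
Assign each job to the least loaded machine:
  Machine 1: jobs [16, 15, 8], load = 39
  Machine 2: jobs [16, 12, 9, 3], load = 40
Makespan = max load = 40

40


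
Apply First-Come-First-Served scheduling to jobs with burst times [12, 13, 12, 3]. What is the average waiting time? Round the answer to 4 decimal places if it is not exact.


FCFS order (as given): [12, 13, 12, 3]
Waiting times:
  Job 1: wait = 0
  Job 2: wait = 12
  Job 3: wait = 25
  Job 4: wait = 37
Sum of waiting times = 74
Average waiting time = 74/4 = 18.5

18.5


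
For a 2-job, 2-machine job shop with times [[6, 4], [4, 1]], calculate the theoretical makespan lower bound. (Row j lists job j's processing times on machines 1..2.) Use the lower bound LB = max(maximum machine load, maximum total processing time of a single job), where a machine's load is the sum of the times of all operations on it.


Machine loads:
  Machine 1: 6 + 4 = 10
  Machine 2: 4 + 1 = 5
Max machine load = 10
Job totals:
  Job 1: 10
  Job 2: 5
Max job total = 10
Lower bound = max(10, 10) = 10

10


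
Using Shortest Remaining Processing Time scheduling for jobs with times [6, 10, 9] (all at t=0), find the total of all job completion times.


Since all jobs arrive at t=0, SRPT equals SPT ordering.
SPT order: [6, 9, 10]
Completion times:
  Job 1: p=6, C=6
  Job 2: p=9, C=15
  Job 3: p=10, C=25
Total completion time = 6 + 15 + 25 = 46

46


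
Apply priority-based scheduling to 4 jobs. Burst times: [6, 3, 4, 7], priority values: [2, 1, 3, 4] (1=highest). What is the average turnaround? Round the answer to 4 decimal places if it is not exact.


Sort by priority (ascending = highest first):
Order: [(1, 3), (2, 6), (3, 4), (4, 7)]
Completion times:
  Priority 1, burst=3, C=3
  Priority 2, burst=6, C=9
  Priority 3, burst=4, C=13
  Priority 4, burst=7, C=20
Average turnaround = 45/4 = 11.25

11.25


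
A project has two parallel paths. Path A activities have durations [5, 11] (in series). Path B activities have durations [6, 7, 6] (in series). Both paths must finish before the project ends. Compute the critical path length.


Path A total = 5 + 11 = 16
Path B total = 6 + 7 + 6 = 19
Critical path = longest path = max(16, 19) = 19

19


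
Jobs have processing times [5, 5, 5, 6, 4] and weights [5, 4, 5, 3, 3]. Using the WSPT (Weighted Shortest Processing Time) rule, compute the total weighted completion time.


Compute p/w ratios and sort ascending (WSPT): [(5, 5), (5, 5), (5, 4), (4, 3), (6, 3)]
Compute weighted completion times:
  Job (p=5,w=5): C=5, w*C=5*5=25
  Job (p=5,w=5): C=10, w*C=5*10=50
  Job (p=5,w=4): C=15, w*C=4*15=60
  Job (p=4,w=3): C=19, w*C=3*19=57
  Job (p=6,w=3): C=25, w*C=3*25=75
Total weighted completion time = 267

267


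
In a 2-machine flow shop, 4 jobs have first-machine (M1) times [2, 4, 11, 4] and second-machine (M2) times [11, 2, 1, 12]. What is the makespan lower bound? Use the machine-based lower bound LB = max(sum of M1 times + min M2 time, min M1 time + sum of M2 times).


LB1 = sum(M1 times) + min(M2 times) = 21 + 1 = 22
LB2 = min(M1 times) + sum(M2 times) = 2 + 26 = 28
Lower bound = max(LB1, LB2) = max(22, 28) = 28

28


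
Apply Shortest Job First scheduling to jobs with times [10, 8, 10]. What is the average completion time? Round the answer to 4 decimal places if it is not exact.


SJF order (ascending): [8, 10, 10]
Completion times:
  Job 1: burst=8, C=8
  Job 2: burst=10, C=18
  Job 3: burst=10, C=28
Average completion = 54/3 = 18.0

18.0


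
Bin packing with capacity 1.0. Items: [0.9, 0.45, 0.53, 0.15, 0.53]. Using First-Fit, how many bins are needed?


Place items sequentially using First-Fit:
  Item 0.9 -> new Bin 1
  Item 0.45 -> new Bin 2
  Item 0.53 -> Bin 2 (now 0.98)
  Item 0.15 -> new Bin 3
  Item 0.53 -> Bin 3 (now 0.68)
Total bins used = 3

3


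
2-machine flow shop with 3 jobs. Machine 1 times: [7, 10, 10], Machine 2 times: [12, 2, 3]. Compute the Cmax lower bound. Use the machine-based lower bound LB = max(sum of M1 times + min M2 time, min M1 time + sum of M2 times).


LB1 = sum(M1 times) + min(M2 times) = 27 + 2 = 29
LB2 = min(M1 times) + sum(M2 times) = 7 + 17 = 24
Lower bound = max(LB1, LB2) = max(29, 24) = 29

29


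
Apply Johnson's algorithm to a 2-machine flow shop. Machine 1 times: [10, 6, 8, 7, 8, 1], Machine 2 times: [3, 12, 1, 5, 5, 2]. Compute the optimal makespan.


Apply Johnson's rule:
  Group 1 (a <= b): [(6, 1, 2), (2, 6, 12)]
  Group 2 (a > b): [(4, 7, 5), (5, 8, 5), (1, 10, 3), (3, 8, 1)]
Optimal job order: [6, 2, 4, 5, 1, 3]
Schedule:
  Job 6: M1 done at 1, M2 done at 3
  Job 2: M1 done at 7, M2 done at 19
  Job 4: M1 done at 14, M2 done at 24
  Job 5: M1 done at 22, M2 done at 29
  Job 1: M1 done at 32, M2 done at 35
  Job 3: M1 done at 40, M2 done at 41
Makespan = 41

41


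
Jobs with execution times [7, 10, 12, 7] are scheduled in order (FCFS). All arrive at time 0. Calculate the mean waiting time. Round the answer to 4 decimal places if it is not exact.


FCFS order (as given): [7, 10, 12, 7]
Waiting times:
  Job 1: wait = 0
  Job 2: wait = 7
  Job 3: wait = 17
  Job 4: wait = 29
Sum of waiting times = 53
Average waiting time = 53/4 = 13.25

13.25


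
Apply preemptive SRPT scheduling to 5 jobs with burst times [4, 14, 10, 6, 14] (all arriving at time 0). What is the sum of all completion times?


Since all jobs arrive at t=0, SRPT equals SPT ordering.
SPT order: [4, 6, 10, 14, 14]
Completion times:
  Job 1: p=4, C=4
  Job 2: p=6, C=10
  Job 3: p=10, C=20
  Job 4: p=14, C=34
  Job 5: p=14, C=48
Total completion time = 4 + 10 + 20 + 34 + 48 = 116

116


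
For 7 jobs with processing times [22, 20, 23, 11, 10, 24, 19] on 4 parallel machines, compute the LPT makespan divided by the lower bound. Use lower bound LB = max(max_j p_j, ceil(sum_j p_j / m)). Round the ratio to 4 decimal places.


LPT order: [24, 23, 22, 20, 19, 11, 10]
Machine loads after assignment: [24, 33, 33, 39]
LPT makespan = 39
Lower bound = max(max_job, ceil(total/4)) = max(24, 33) = 33
Ratio = 39 / 33 = 1.1818

1.1818


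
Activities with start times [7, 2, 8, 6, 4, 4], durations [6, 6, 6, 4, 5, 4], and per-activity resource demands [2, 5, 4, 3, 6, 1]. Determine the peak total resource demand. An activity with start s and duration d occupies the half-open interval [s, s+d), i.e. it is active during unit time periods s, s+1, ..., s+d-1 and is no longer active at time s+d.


Each activity i is active on [start_i, start_i + duration_i).
Compute total resource usage per time slot:
  t=0: active resources = [], total = 0
  t=1: active resources = [], total = 0
  t=2: active resources = [5], total = 5
  t=3: active resources = [5], total = 5
  t=4: active resources = [5, 6, 1], total = 12
  t=5: active resources = [5, 6, 1], total = 12
  t=6: active resources = [5, 3, 6, 1], total = 15
  t=7: active resources = [2, 5, 3, 6, 1], total = 17
  t=8: active resources = [2, 4, 3, 6], total = 15
  t=9: active resources = [2, 4, 3], total = 9
  t=10: active resources = [2, 4], total = 6
  t=11: active resources = [2, 4], total = 6
  t=12: active resources = [2, 4], total = 6
  t=13: active resources = [4], total = 4
Peak resource demand = 17

17


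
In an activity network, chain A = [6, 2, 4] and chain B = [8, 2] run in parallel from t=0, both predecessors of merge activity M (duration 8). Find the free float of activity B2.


ES(B2) = sum of predecessors on chain B = 8
EF(B2) = ES + duration = 8 + 2 = 10
Successor of B2 is M. ES(M) = max(sum(A), sum(B)) = max(12, 10) = 12
Free float = ES(successor) - EF(current) = 12 - 10 = 2

2


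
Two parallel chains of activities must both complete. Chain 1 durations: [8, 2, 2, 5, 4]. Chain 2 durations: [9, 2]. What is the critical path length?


Path A total = 8 + 2 + 2 + 5 + 4 = 21
Path B total = 9 + 2 = 11
Critical path = longest path = max(21, 11) = 21

21


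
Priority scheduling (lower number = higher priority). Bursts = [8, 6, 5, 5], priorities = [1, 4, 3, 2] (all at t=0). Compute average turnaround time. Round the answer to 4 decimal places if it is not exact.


Sort by priority (ascending = highest first):
Order: [(1, 8), (2, 5), (3, 5), (4, 6)]
Completion times:
  Priority 1, burst=8, C=8
  Priority 2, burst=5, C=13
  Priority 3, burst=5, C=18
  Priority 4, burst=6, C=24
Average turnaround = 63/4 = 15.75

15.75


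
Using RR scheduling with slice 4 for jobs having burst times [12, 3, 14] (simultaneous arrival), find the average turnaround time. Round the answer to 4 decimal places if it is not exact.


Time quantum = 4
Execution trace:
  J1 runs 4 units, time = 4
  J2 runs 3 units, time = 7
  J3 runs 4 units, time = 11
  J1 runs 4 units, time = 15
  J3 runs 4 units, time = 19
  J1 runs 4 units, time = 23
  J3 runs 4 units, time = 27
  J3 runs 2 units, time = 29
Finish times: [23, 7, 29]
Average turnaround = 59/3 = 19.6667

19.6667


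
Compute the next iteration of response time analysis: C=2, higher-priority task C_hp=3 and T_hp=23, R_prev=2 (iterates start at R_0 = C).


R_next = C + ceil(R_prev / T_hp) * C_hp
ceil(2 / 23) = ceil(0.087) = 1
Interference = 1 * 3 = 3
R_next = 2 + 3 = 5

5


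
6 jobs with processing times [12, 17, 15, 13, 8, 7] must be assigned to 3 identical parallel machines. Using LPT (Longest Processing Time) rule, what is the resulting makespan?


Sort jobs in decreasing order (LPT): [17, 15, 13, 12, 8, 7]
Assign each job to the least loaded machine:
  Machine 1: jobs [17, 7], load = 24
  Machine 2: jobs [15, 8], load = 23
  Machine 3: jobs [13, 12], load = 25
Makespan = max load = 25

25


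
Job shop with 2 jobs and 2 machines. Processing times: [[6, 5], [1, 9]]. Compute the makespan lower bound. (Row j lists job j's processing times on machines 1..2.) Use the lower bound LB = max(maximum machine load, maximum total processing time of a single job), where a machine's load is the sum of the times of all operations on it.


Machine loads:
  Machine 1: 6 + 1 = 7
  Machine 2: 5 + 9 = 14
Max machine load = 14
Job totals:
  Job 1: 11
  Job 2: 10
Max job total = 11
Lower bound = max(14, 11) = 14

14


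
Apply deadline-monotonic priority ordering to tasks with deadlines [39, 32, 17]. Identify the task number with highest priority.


Sort tasks by relative deadline (ascending):
  Task 3: deadline = 17
  Task 2: deadline = 32
  Task 1: deadline = 39
Priority order (highest first): [3, 2, 1]
Highest priority task = 3

3


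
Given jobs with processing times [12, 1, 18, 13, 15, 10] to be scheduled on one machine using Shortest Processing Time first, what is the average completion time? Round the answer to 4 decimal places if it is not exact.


Sort jobs by processing time (SPT order): [1, 10, 12, 13, 15, 18]
Compute completion times sequentially:
  Job 1: processing = 1, completes at 1
  Job 2: processing = 10, completes at 11
  Job 3: processing = 12, completes at 23
  Job 4: processing = 13, completes at 36
  Job 5: processing = 15, completes at 51
  Job 6: processing = 18, completes at 69
Sum of completion times = 191
Average completion time = 191/6 = 31.8333

31.8333


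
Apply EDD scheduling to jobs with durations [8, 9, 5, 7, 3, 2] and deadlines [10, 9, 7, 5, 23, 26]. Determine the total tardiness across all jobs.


Sort by due date (EDD order): [(7, 5), (5, 7), (9, 9), (8, 10), (3, 23), (2, 26)]
Compute completion times and tardiness:
  Job 1: p=7, d=5, C=7, tardiness=max(0,7-5)=2
  Job 2: p=5, d=7, C=12, tardiness=max(0,12-7)=5
  Job 3: p=9, d=9, C=21, tardiness=max(0,21-9)=12
  Job 4: p=8, d=10, C=29, tardiness=max(0,29-10)=19
  Job 5: p=3, d=23, C=32, tardiness=max(0,32-23)=9
  Job 6: p=2, d=26, C=34, tardiness=max(0,34-26)=8
Total tardiness = 55

55


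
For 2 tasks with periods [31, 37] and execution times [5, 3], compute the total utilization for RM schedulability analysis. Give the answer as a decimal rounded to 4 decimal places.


Compute individual utilizations (exact fractions):
  Task 1: C/T = 5/31 (approx. 0.1613)
  Task 2: C/T = 3/37 (approx. 0.0811)
Total utilization U = 5/31 + 3/37 = 278/1147
Rounded to 4 decimal places: U = 0.2424
RM (Liu & Layland) bound for 2 tasks = 0.828427; compare with U = 278/1147 (approx. 0.242371)
U <= bound, so schedulable by RM sufficient condition.

0.2424


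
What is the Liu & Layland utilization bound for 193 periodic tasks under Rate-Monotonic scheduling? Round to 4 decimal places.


Compute 2^(1/193) = 1.0035978931
Subtract 1: 1.0035978931 - 1 = 0.0035978931
Multiply by n: 193 * 0.0035978931 = 0.6943933683
Round to 4 dp: 0.6944

0.6944


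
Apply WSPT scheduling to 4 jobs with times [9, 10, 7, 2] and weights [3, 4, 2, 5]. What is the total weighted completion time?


Compute p/w ratios and sort ascending (WSPT): [(2, 5), (10, 4), (9, 3), (7, 2)]
Compute weighted completion times:
  Job (p=2,w=5): C=2, w*C=5*2=10
  Job (p=10,w=4): C=12, w*C=4*12=48
  Job (p=9,w=3): C=21, w*C=3*21=63
  Job (p=7,w=2): C=28, w*C=2*28=56
Total weighted completion time = 177

177


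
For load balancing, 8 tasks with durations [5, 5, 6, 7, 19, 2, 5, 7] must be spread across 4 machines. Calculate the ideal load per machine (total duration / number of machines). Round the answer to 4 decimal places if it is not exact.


Total processing time = 5 + 5 + 6 + 7 + 19 + 2 + 5 + 7 = 56
Number of machines = 4
Ideal balanced load = 56 / 4 = 14.0

14.0


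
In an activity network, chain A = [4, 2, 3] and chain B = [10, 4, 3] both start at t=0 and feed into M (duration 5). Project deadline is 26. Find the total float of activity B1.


Forward pass: ES(B1) = sum of predecessors on chain B = 0
EF = ES + duration = 0 + 10 = 10
Backward pass: LF(M) = deadline = 26; LS(M) = 26 - 5 = 21
LF(B1) = LS(M) - sum(successors on chain B) = 21 - 7 = 14
LS = LF - duration = 14 - 10 = 4
Total float = LS - ES = 4 - 0 = 4

4


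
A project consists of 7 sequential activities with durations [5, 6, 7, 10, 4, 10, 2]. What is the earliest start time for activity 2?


Activity 2 starts after activities 1 through 1 complete.
Predecessor durations: [5]
ES = 5 = 5

5


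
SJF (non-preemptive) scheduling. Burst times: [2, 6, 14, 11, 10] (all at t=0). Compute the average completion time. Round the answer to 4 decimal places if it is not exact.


SJF order (ascending): [2, 6, 10, 11, 14]
Completion times:
  Job 1: burst=2, C=2
  Job 2: burst=6, C=8
  Job 3: burst=10, C=18
  Job 4: burst=11, C=29
  Job 5: burst=14, C=43
Average completion = 100/5 = 20.0

20.0


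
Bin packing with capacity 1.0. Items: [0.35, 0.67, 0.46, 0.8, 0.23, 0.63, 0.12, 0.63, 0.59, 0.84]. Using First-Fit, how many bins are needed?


Place items sequentially using First-Fit:
  Item 0.35 -> new Bin 1
  Item 0.67 -> new Bin 2
  Item 0.46 -> Bin 1 (now 0.81)
  Item 0.8 -> new Bin 3
  Item 0.23 -> Bin 2 (now 0.9)
  Item 0.63 -> new Bin 4
  Item 0.12 -> Bin 1 (now 0.93)
  Item 0.63 -> new Bin 5
  Item 0.59 -> new Bin 6
  Item 0.84 -> new Bin 7
Total bins used = 7

7


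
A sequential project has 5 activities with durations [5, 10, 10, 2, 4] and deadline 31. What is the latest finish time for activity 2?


LF(activity 2) = deadline - sum of successor durations
Successors: activities 3 through 5 with durations [10, 2, 4]
Sum of successor durations = 16
LF = 31 - 16 = 15

15


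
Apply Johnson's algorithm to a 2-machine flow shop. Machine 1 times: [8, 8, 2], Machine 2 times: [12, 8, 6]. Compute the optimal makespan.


Apply Johnson's rule:
  Group 1 (a <= b): [(3, 2, 6), (1, 8, 12), (2, 8, 8)]
  Group 2 (a > b): []
Optimal job order: [3, 1, 2]
Schedule:
  Job 3: M1 done at 2, M2 done at 8
  Job 1: M1 done at 10, M2 done at 22
  Job 2: M1 done at 18, M2 done at 30
Makespan = 30

30


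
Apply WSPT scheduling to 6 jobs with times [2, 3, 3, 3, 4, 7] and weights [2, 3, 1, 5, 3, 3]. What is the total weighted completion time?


Compute p/w ratios and sort ascending (WSPT): [(3, 5), (2, 2), (3, 3), (4, 3), (7, 3), (3, 1)]
Compute weighted completion times:
  Job (p=3,w=5): C=3, w*C=5*3=15
  Job (p=2,w=2): C=5, w*C=2*5=10
  Job (p=3,w=3): C=8, w*C=3*8=24
  Job (p=4,w=3): C=12, w*C=3*12=36
  Job (p=7,w=3): C=19, w*C=3*19=57
  Job (p=3,w=1): C=22, w*C=1*22=22
Total weighted completion time = 164

164


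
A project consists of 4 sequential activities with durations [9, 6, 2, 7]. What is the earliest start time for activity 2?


Activity 2 starts after activities 1 through 1 complete.
Predecessor durations: [9]
ES = 9 = 9

9


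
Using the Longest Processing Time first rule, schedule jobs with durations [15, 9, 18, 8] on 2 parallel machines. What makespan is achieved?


Sort jobs in decreasing order (LPT): [18, 15, 9, 8]
Assign each job to the least loaded machine:
  Machine 1: jobs [18, 8], load = 26
  Machine 2: jobs [15, 9], load = 24
Makespan = max load = 26

26


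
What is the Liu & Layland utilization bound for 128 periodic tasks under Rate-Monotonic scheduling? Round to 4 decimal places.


Compute 2^(1/128) = 1.0054299011
Subtract 1: 1.0054299011 - 1 = 0.0054299011
Multiply by n: 128 * 0.0054299011 = 0.6950273408
Round to 4 dp: 0.6950

0.6950


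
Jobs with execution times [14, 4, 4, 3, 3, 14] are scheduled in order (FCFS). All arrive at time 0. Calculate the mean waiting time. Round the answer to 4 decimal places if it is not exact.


FCFS order (as given): [14, 4, 4, 3, 3, 14]
Waiting times:
  Job 1: wait = 0
  Job 2: wait = 14
  Job 3: wait = 18
  Job 4: wait = 22
  Job 5: wait = 25
  Job 6: wait = 28
Sum of waiting times = 107
Average waiting time = 107/6 = 17.8333

17.8333


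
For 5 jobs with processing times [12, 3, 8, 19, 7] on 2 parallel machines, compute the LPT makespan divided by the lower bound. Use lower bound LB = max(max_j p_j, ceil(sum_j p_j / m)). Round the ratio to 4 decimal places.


LPT order: [19, 12, 8, 7, 3]
Machine loads after assignment: [26, 23]
LPT makespan = 26
Lower bound = max(max_job, ceil(total/2)) = max(19, 25) = 25
Ratio = 26 / 25 = 1.04

1.04


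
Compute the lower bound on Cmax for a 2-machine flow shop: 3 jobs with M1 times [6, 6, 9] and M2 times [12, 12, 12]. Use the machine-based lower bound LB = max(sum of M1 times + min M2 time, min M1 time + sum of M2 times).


LB1 = sum(M1 times) + min(M2 times) = 21 + 12 = 33
LB2 = min(M1 times) + sum(M2 times) = 6 + 36 = 42
Lower bound = max(LB1, LB2) = max(33, 42) = 42

42


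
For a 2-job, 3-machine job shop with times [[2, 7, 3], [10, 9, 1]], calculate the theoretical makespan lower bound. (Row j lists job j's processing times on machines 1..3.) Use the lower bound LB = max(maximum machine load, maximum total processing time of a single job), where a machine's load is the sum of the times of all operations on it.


Machine loads:
  Machine 1: 2 + 10 = 12
  Machine 2: 7 + 9 = 16
  Machine 3: 3 + 1 = 4
Max machine load = 16
Job totals:
  Job 1: 12
  Job 2: 20
Max job total = 20
Lower bound = max(16, 20) = 20

20


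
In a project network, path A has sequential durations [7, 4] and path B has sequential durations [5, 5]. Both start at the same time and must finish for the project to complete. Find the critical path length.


Path A total = 7 + 4 = 11
Path B total = 5 + 5 = 10
Critical path = longest path = max(11, 10) = 11

11


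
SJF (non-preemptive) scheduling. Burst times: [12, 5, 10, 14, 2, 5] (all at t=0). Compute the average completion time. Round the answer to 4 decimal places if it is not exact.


SJF order (ascending): [2, 5, 5, 10, 12, 14]
Completion times:
  Job 1: burst=2, C=2
  Job 2: burst=5, C=7
  Job 3: burst=5, C=12
  Job 4: burst=10, C=22
  Job 5: burst=12, C=34
  Job 6: burst=14, C=48
Average completion = 125/6 = 20.8333

20.8333


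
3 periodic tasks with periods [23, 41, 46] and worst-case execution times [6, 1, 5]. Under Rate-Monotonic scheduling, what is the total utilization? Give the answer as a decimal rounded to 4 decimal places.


Compute individual utilizations (exact fractions):
  Task 1: C/T = 6/23 (approx. 0.2609)
  Task 2: C/T = 1/41 (approx. 0.0244)
  Task 3: C/T = 5/46 (approx. 0.1087)
Total utilization U = 6/23 + 1/41 + 5/46 = 743/1886
Rounded to 4 decimal places: U = 0.3940
RM (Liu & Layland) bound for 3 tasks = 0.779763; compare with U = 743/1886 (approx. 0.393955)
U <= bound, so schedulable by RM sufficient condition.

0.3940


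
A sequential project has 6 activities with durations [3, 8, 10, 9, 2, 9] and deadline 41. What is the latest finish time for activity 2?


LF(activity 2) = deadline - sum of successor durations
Successors: activities 3 through 6 with durations [10, 9, 2, 9]
Sum of successor durations = 30
LF = 41 - 30 = 11

11


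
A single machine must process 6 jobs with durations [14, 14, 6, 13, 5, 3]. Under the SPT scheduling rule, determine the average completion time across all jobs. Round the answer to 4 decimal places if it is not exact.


Sort jobs by processing time (SPT order): [3, 5, 6, 13, 14, 14]
Compute completion times sequentially:
  Job 1: processing = 3, completes at 3
  Job 2: processing = 5, completes at 8
  Job 3: processing = 6, completes at 14
  Job 4: processing = 13, completes at 27
  Job 5: processing = 14, completes at 41
  Job 6: processing = 14, completes at 55
Sum of completion times = 148
Average completion time = 148/6 = 24.6667

24.6667


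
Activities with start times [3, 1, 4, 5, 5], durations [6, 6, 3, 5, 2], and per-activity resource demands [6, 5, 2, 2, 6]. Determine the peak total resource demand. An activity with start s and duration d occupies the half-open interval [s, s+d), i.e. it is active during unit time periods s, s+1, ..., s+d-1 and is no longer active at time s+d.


Each activity i is active on [start_i, start_i + duration_i).
Compute total resource usage per time slot:
  t=0: active resources = [], total = 0
  t=1: active resources = [5], total = 5
  t=2: active resources = [5], total = 5
  t=3: active resources = [6, 5], total = 11
  t=4: active resources = [6, 5, 2], total = 13
  t=5: active resources = [6, 5, 2, 2, 6], total = 21
  t=6: active resources = [6, 5, 2, 2, 6], total = 21
  t=7: active resources = [6, 2], total = 8
  t=8: active resources = [6, 2], total = 8
  t=9: active resources = [2], total = 2
Peak resource demand = 21

21


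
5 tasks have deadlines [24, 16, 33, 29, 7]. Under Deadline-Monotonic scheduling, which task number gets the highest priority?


Sort tasks by relative deadline (ascending):
  Task 5: deadline = 7
  Task 2: deadline = 16
  Task 1: deadline = 24
  Task 4: deadline = 29
  Task 3: deadline = 33
Priority order (highest first): [5, 2, 1, 4, 3]
Highest priority task = 5

5


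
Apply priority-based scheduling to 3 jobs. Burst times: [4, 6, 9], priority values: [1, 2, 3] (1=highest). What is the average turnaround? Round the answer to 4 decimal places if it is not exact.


Sort by priority (ascending = highest first):
Order: [(1, 4), (2, 6), (3, 9)]
Completion times:
  Priority 1, burst=4, C=4
  Priority 2, burst=6, C=10
  Priority 3, burst=9, C=19
Average turnaround = 33/3 = 11.0

11.0


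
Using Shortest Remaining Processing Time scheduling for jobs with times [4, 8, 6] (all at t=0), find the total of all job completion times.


Since all jobs arrive at t=0, SRPT equals SPT ordering.
SPT order: [4, 6, 8]
Completion times:
  Job 1: p=4, C=4
  Job 2: p=6, C=10
  Job 3: p=8, C=18
Total completion time = 4 + 10 + 18 = 32

32


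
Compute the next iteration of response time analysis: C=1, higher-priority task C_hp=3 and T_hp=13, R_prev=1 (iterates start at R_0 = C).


R_next = C + ceil(R_prev / T_hp) * C_hp
ceil(1 / 13) = ceil(0.0769) = 1
Interference = 1 * 3 = 3
R_next = 1 + 3 = 4

4


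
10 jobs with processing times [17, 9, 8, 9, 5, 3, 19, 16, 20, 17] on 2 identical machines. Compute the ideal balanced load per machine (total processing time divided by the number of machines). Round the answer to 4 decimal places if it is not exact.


Total processing time = 17 + 9 + 8 + 9 + 5 + 3 + 19 + 16 + 20 + 17 = 123
Number of machines = 2
Ideal balanced load = 123 / 2 = 61.5

61.5


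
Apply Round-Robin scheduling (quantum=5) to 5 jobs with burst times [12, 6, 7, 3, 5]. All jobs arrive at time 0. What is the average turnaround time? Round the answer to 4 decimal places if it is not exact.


Time quantum = 5
Execution trace:
  J1 runs 5 units, time = 5
  J2 runs 5 units, time = 10
  J3 runs 5 units, time = 15
  J4 runs 3 units, time = 18
  J5 runs 5 units, time = 23
  J1 runs 5 units, time = 28
  J2 runs 1 units, time = 29
  J3 runs 2 units, time = 31
  J1 runs 2 units, time = 33
Finish times: [33, 29, 31, 18, 23]
Average turnaround = 134/5 = 26.8

26.8


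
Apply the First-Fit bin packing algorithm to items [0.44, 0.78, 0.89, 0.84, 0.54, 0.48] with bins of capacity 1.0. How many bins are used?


Place items sequentially using First-Fit:
  Item 0.44 -> new Bin 1
  Item 0.78 -> new Bin 2
  Item 0.89 -> new Bin 3
  Item 0.84 -> new Bin 4
  Item 0.54 -> Bin 1 (now 0.98)
  Item 0.48 -> new Bin 5
Total bins used = 5

5


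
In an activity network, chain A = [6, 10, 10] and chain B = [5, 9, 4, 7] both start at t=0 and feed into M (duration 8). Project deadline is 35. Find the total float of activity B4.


Forward pass: ES(B4) = sum of predecessors on chain B = 18
EF = ES + duration = 18 + 7 = 25
Backward pass: LF(M) = deadline = 35; LS(M) = 35 - 8 = 27
LF(B4) = LS(M) - sum(successors on chain B) = 27 - 0 = 27
LS = LF - duration = 27 - 7 = 20
Total float = LS - ES = 20 - 18 = 2

2


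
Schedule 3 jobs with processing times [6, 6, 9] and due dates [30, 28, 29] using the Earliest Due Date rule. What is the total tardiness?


Sort by due date (EDD order): [(6, 28), (9, 29), (6, 30)]
Compute completion times and tardiness:
  Job 1: p=6, d=28, C=6, tardiness=max(0,6-28)=0
  Job 2: p=9, d=29, C=15, tardiness=max(0,15-29)=0
  Job 3: p=6, d=30, C=21, tardiness=max(0,21-30)=0
Total tardiness = 0

0


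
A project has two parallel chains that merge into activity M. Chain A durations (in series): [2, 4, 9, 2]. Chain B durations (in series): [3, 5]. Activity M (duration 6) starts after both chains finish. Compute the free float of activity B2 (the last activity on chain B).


ES(B2) = sum of predecessors on chain B = 3
EF(B2) = ES + duration = 3 + 5 = 8
Successor of B2 is M. ES(M) = max(sum(A), sum(B)) = max(17, 8) = 17
Free float = ES(successor) - EF(current) = 17 - 8 = 9

9


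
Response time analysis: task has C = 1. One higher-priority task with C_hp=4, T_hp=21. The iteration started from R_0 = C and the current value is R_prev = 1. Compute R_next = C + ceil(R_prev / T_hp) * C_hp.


R_next = C + ceil(R_prev / T_hp) * C_hp
ceil(1 / 21) = ceil(0.0476) = 1
Interference = 1 * 4 = 4
R_next = 1 + 4 = 5

5


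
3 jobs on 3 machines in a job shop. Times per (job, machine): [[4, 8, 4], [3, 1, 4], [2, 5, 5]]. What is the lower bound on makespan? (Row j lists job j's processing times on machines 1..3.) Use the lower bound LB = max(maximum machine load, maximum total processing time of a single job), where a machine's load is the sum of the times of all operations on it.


Machine loads:
  Machine 1: 4 + 3 + 2 = 9
  Machine 2: 8 + 1 + 5 = 14
  Machine 3: 4 + 4 + 5 = 13
Max machine load = 14
Job totals:
  Job 1: 16
  Job 2: 8
  Job 3: 12
Max job total = 16
Lower bound = max(14, 16) = 16

16


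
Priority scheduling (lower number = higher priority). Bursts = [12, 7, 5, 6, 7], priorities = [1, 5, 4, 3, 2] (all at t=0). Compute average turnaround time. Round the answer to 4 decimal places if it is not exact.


Sort by priority (ascending = highest first):
Order: [(1, 12), (2, 7), (3, 6), (4, 5), (5, 7)]
Completion times:
  Priority 1, burst=12, C=12
  Priority 2, burst=7, C=19
  Priority 3, burst=6, C=25
  Priority 4, burst=5, C=30
  Priority 5, burst=7, C=37
Average turnaround = 123/5 = 24.6

24.6


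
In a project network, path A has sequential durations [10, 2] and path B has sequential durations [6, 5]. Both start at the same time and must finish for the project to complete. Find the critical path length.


Path A total = 10 + 2 = 12
Path B total = 6 + 5 = 11
Critical path = longest path = max(12, 11) = 12

12


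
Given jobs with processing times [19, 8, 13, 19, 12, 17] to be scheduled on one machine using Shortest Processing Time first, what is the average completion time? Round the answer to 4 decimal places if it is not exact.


Sort jobs by processing time (SPT order): [8, 12, 13, 17, 19, 19]
Compute completion times sequentially:
  Job 1: processing = 8, completes at 8
  Job 2: processing = 12, completes at 20
  Job 3: processing = 13, completes at 33
  Job 4: processing = 17, completes at 50
  Job 5: processing = 19, completes at 69
  Job 6: processing = 19, completes at 88
Sum of completion times = 268
Average completion time = 268/6 = 44.6667

44.6667


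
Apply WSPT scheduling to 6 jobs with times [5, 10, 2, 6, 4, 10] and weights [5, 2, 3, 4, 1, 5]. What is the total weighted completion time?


Compute p/w ratios and sort ascending (WSPT): [(2, 3), (5, 5), (6, 4), (10, 5), (4, 1), (10, 2)]
Compute weighted completion times:
  Job (p=2,w=3): C=2, w*C=3*2=6
  Job (p=5,w=5): C=7, w*C=5*7=35
  Job (p=6,w=4): C=13, w*C=4*13=52
  Job (p=10,w=5): C=23, w*C=5*23=115
  Job (p=4,w=1): C=27, w*C=1*27=27
  Job (p=10,w=2): C=37, w*C=2*37=74
Total weighted completion time = 309

309
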